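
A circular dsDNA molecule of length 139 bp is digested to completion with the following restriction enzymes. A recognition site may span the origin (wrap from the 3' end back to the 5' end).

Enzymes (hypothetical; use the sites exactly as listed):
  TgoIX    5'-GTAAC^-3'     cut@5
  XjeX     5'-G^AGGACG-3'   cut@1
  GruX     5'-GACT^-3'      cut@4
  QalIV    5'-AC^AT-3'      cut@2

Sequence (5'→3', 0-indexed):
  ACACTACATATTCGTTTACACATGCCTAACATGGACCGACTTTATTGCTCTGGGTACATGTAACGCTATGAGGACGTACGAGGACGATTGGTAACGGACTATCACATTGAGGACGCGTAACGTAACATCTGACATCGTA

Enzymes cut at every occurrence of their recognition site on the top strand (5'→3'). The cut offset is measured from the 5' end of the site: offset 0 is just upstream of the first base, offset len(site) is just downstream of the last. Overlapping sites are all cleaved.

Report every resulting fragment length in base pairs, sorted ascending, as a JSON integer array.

[4,5,5,5,5,6,7,7,8,9,10,11,12,14,15,16]

Site scan:
  TgoIX (GTAAC, off=5): starts [59, 90, 116, 121, 136] → cuts [2, 64, 95, 121, 126]
  XjeX (GAGGACG, off=1): starts [69, 79, 108] → cuts [70, 80, 109]
  GruX (GACT, off=4): starts [37, 96] → cuts [41, 100]
  QalIV (ACAT, off=2): starts [5, 19, 28, 55, 103, 124, 131] → cuts [7, 21, 30, 57, 105, 126, 133]

All cut coordinates (distinct, sorted): [2, 7, 21, 30, 41, 57, 64, 70, 80, 95, 100, 105, 109, 121, 126, 133]

Fragments:
  2→7: 5 bp
  7→21: 14 bp
  21→30: 9 bp
  30→41: 11 bp
  41→57: 16 bp
  57→64: 7 bp
  64→70: 6 bp
  70→80: 10 bp
  80→95: 15 bp
  95→100: 5 bp
  100→105: 5 bp
  105→109: 4 bp
  109→121: 12 bp
  121→126: 5 bp
  126→133: 7 bp
  133→2 (wrap): 139-133+2 = 8 bp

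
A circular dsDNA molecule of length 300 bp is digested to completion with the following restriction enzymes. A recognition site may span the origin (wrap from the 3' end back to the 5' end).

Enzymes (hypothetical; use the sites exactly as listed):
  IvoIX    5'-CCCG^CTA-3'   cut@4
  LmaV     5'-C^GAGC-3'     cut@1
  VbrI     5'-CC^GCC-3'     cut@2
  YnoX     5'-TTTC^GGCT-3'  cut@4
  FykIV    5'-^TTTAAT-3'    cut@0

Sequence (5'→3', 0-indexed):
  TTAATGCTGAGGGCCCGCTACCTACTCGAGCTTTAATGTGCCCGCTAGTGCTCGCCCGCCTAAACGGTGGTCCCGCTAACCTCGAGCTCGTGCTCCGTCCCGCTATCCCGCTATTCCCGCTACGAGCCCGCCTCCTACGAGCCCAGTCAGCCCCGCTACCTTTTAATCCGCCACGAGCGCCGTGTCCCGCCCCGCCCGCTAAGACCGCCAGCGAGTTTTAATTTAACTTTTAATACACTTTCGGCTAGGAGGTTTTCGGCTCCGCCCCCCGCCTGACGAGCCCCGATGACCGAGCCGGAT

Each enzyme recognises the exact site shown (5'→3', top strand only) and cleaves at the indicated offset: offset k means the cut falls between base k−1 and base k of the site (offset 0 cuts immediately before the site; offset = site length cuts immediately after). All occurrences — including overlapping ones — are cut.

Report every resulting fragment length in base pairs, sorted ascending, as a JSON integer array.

[4,4,5,5,5,6,6,6,7,7,8,8,8,8,8,9,9,10,10,12,13,13,14,14,14,15,17,18,18,19]

Site scan:
  IvoIX CCCGCTA/4: at [13, 40, 71, 98, 106, 115, 151, 194] ⇒ [17, 44, 75, 102, 110, 119, 155, 198]
  LmaV CGAGC/1: at [26, 82, 122, 137, 173, 276, 290] ⇒ [27, 83, 123, 138, 174, 277, 291]
  VbrI CCGCC/2: at [55, 127, 167, 186, 191, 204, 261, 268] ⇒ [57, 129, 169, 188, 193, 206, 263, 270]
  YnoX TTTCGGCT/4: at [238, 253] ⇒ [242, 257]
  FykIV TTTAAT/0: at [31, 161, 216, 228, 299] ⇒ [31, 161, 216, 228, 299]

Pooled cuts: [17, 27, 31, 44, 57, 75, 83, 102, 110, 119, 123, 129, 138, 155, 161, 169, 174, 188, 193, 198, 206, 216, 228, 242, 257, 263, 270, 277, 291, 299]

Fragments:
  17→27: 10 bp
  27→31: 4 bp
  31→44: 13 bp
  44→57: 13 bp
  57→75: 18 bp
  75→83: 8 bp
  83→102: 19 bp
  102→110: 8 bp
  110→119: 9 bp
  119→123: 4 bp
  123→129: 6 bp
  129→138: 9 bp
  138→155: 17 bp
  155→161: 6 bp
  161→169: 8 bp
  169→174: 5 bp
  174→188: 14 bp
  188→193: 5 bp
  193→198: 5 bp
  198→206: 8 bp
  206→216: 10 bp
  216→228: 12 bp
  228→242: 14 bp
  242→257: 15 bp
  257→263: 6 bp
  263→270: 7 bp
  270→277: 7 bp
  277→291: 14 bp
  291→299: 8 bp
  299→17 (wrap): 300-299+17 = 18 bp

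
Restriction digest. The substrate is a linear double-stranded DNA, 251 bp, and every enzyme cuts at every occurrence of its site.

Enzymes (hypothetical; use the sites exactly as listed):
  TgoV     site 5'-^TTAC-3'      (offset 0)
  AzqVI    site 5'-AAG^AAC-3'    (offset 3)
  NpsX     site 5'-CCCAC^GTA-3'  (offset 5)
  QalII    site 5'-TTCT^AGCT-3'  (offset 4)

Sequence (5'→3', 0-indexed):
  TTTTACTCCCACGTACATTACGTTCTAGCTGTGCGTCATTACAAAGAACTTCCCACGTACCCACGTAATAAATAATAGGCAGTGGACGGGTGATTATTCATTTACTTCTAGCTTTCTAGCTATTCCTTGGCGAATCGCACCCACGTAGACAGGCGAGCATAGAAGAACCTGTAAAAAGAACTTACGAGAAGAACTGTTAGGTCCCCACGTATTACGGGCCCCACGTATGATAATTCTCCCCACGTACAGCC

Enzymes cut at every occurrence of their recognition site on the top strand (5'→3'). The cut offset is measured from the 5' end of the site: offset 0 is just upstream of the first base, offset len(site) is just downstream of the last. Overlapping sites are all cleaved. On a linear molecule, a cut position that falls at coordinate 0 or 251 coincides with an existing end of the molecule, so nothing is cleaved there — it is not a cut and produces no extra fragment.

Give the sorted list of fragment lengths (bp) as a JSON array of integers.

[2,3,3,5,8,8,8,8,8,9,10,10,10,12,13,13,17,19,21,27,37]

Scan for sites:
  TgoV (TTAC, off=0): starts [2, 17, 38, 101, 181, 211] → cuts [2, 17, 38, 101, 181, 211]
  AzqVI (AAGAAC, off=3): starts [43, 162, 175, 188] → cuts [46, 165, 178, 191]
  NpsX (CCCACGTA, off=5): starts [7, 51, 59, 139, 203, 219, 238] → cuts [12, 56, 64, 144, 208, 224, 243]
  QalII (TTCTAGCT, off=4): starts [22, 105, 113] → cuts [26, 109, 117]

All cut coordinates (distinct, sorted): [2, 12, 17, 26, 38, 46, 56, 64, 101, 109, 117, 144, 165, 178, 181, 191, 208, 211, 224, 243]

Fragment lengths:
  [0,2): 2 bp
  [2,12): 10 bp
  [12,17): 5 bp
  [17,26): 9 bp
  [26,38): 12 bp
  [38,46): 8 bp
  [46,56): 10 bp
  [56,64): 8 bp
  [64,101): 37 bp
  [101,109): 8 bp
  [109,117): 8 bp
  [117,144): 27 bp
  [144,165): 21 bp
  [165,178): 13 bp
  [178,181): 3 bp
  [181,191): 10 bp
  [191,208): 17 bp
  [208,211): 3 bp
  [211,224): 13 bp
  [224,243): 19 bp
  [243,251): 8 bp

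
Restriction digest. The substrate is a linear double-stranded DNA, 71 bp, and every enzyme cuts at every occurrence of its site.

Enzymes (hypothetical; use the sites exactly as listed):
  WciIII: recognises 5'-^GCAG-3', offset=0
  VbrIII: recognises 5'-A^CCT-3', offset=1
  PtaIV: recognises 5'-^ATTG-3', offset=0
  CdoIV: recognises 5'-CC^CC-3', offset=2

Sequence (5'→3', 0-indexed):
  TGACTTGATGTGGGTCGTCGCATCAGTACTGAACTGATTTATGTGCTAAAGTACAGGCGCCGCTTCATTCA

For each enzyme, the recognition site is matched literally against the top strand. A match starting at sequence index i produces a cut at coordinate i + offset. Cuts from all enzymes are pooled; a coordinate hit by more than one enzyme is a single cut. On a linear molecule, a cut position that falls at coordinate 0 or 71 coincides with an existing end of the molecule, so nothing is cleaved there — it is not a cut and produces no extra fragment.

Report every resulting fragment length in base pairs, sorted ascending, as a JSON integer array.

Per-enzyme occurrences:
  WciIII (GCAG, off=0): no sites
  VbrIII (ACCT, off=1): no sites
  PtaIV (ATTG, off=0): no sites
  CdoIV (CCCC, off=2): no sites

All cut coordinates (distinct, sorted): ∅

Fragment lengths:
  no cuts → one linear fragment of 71 bp

[71]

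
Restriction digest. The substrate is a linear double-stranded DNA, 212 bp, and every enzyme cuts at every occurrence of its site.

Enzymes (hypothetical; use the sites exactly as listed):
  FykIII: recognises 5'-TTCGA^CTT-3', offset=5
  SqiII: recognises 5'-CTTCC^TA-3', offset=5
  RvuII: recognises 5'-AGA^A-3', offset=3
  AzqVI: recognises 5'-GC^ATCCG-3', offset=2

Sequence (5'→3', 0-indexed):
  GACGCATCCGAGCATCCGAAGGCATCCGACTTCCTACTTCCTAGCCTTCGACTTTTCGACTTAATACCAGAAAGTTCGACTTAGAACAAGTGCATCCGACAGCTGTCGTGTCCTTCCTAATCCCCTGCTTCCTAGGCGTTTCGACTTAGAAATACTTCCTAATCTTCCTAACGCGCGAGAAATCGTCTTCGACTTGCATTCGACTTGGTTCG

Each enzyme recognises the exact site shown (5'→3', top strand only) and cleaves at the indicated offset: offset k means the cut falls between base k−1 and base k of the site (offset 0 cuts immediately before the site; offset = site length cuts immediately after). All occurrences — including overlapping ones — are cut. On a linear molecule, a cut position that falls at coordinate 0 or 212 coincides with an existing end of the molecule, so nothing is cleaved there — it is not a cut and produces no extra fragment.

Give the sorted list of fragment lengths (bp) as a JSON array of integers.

[5,6,6,7,8,8,8,8,9,9,9,10,10,11,11,12,12,12,12,15,24]

Per-enzyme occurrences:
  FykIII TTCGACTT/5: at [46, 54, 74, 139, 187, 198] ⇒ [51, 59, 79, 144, 192, 203]
  SqiII CTTCCTA/5: at [29, 36, 112, 127, 154, 163] ⇒ [34, 41, 117, 132, 159, 168]
  RvuII AGAA/3: at [68, 82, 147, 177] ⇒ [71, 85, 150, 180]
  AzqVI GCATCCG/2: at [3, 11, 21, 91] ⇒ [5, 13, 23, 93]

All cut coordinates (distinct, sorted): [5, 13, 23, 34, 41, 51, 59, 71, 79, 85, 93, 117, 132, 144, 150, 159, 168, 180, 192, 203]

Fragments:
  [0,5): 5 bp
  [5,13): 8 bp
  [13,23): 10 bp
  [23,34): 11 bp
  [34,41): 7 bp
  [41,51): 10 bp
  [51,59): 8 bp
  [59,71): 12 bp
  [71,79): 8 bp
  [79,85): 6 bp
  [85,93): 8 bp
  [93,117): 24 bp
  [117,132): 15 bp
  [132,144): 12 bp
  [144,150): 6 bp
  [150,159): 9 bp
  [159,168): 9 bp
  [168,180): 12 bp
  [180,192): 12 bp
  [192,203): 11 bp
  [203,212): 9 bp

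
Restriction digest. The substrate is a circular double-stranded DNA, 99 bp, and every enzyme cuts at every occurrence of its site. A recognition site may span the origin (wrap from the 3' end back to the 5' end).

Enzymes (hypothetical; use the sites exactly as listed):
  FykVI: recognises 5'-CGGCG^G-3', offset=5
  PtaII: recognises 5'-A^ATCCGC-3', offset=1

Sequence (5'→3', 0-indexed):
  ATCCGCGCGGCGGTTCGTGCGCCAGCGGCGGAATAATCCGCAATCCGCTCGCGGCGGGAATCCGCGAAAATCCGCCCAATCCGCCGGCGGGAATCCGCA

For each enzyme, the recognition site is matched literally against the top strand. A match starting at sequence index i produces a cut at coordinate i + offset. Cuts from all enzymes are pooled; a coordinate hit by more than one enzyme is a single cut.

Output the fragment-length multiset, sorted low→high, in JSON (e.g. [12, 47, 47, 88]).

Scan for sites:
  FykVI (CGGCGG, off=5): starts [7, 25, 51, 84] → cuts [12, 30, 56, 89]
  PtaII (AATCCGC, off=1): starts [34, 41, 58, 68, 77, 91, 98] → cuts [0, 35, 42, 59, 69, 78, 92]

Pooled cuts: [0, 12, 30, 35, 42, 56, 59, 69, 78, 89, 92]

Fragments:
  0→12: 12 bp
  12→30: 18 bp
  30→35: 5 bp
  35→42: 7 bp
  42→56: 14 bp
  56→59: 3 bp
  59→69: 10 bp
  69→78: 9 bp
  78→89: 11 bp
  89→92: 3 bp
  92→0 (wrap): 99-92+0 = 7 bp

[3,3,5,7,7,9,10,11,12,14,18]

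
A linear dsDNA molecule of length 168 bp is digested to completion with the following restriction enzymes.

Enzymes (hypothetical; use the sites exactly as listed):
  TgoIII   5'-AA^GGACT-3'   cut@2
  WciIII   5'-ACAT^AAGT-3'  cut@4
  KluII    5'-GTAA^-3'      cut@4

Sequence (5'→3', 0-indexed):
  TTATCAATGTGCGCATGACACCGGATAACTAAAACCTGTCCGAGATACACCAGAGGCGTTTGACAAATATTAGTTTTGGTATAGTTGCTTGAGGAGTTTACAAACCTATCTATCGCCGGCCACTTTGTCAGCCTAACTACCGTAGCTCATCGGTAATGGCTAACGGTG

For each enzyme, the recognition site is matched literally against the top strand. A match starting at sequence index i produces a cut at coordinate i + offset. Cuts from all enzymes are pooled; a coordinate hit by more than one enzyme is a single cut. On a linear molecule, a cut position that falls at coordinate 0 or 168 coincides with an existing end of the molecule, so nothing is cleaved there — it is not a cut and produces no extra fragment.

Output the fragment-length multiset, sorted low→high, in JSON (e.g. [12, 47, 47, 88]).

Site scan:
  TgoIII (AAGGACT, off=2): no sites
  WciIII (ACATAAGT, off=4): no sites
  KluII (GTAA, off=4): starts [152] → cuts [156]

All cut coordinates (distinct, sorted): [156]

Fragment lengths:
  [0,156): 156 bp
  [156,168): 12 bp

[12,156]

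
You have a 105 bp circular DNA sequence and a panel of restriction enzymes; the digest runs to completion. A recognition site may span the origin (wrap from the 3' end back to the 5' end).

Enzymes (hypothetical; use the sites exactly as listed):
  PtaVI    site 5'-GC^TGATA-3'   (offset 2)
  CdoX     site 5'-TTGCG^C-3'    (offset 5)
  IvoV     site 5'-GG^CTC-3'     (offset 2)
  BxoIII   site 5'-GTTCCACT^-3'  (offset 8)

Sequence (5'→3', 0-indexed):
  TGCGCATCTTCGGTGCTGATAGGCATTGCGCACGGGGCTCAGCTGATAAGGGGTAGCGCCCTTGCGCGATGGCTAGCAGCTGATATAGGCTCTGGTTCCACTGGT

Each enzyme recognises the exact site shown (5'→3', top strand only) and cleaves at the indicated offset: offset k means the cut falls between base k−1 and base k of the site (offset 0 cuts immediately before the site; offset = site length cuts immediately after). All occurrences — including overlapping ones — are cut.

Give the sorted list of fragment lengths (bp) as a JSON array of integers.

Site scan:
  PtaVI (GCTGATA, off=2): starts [14, 41, 78] → cuts [16, 43, 80]
  CdoX (TTGCGC, off=5): starts [25, 61, 104] → cuts [4, 30, 66]
  IvoV (GGCTC, off=2): starts [35, 87] → cuts [37, 89]
  BxoIII (GTTCCACT, off=8): starts [94] → cuts [102]

Pooled cuts: [4, 16, 30, 37, 43, 66, 80, 89, 102]

Fragment lengths:
  4→16: 12 bp
  16→30: 14 bp
  30→37: 7 bp
  37→43: 6 bp
  43→66: 23 bp
  66→80: 14 bp
  80→89: 9 bp
  89→102: 13 bp
  102→4 (wrap): 105-102+4 = 7 bp

[6,7,7,9,12,13,14,14,23]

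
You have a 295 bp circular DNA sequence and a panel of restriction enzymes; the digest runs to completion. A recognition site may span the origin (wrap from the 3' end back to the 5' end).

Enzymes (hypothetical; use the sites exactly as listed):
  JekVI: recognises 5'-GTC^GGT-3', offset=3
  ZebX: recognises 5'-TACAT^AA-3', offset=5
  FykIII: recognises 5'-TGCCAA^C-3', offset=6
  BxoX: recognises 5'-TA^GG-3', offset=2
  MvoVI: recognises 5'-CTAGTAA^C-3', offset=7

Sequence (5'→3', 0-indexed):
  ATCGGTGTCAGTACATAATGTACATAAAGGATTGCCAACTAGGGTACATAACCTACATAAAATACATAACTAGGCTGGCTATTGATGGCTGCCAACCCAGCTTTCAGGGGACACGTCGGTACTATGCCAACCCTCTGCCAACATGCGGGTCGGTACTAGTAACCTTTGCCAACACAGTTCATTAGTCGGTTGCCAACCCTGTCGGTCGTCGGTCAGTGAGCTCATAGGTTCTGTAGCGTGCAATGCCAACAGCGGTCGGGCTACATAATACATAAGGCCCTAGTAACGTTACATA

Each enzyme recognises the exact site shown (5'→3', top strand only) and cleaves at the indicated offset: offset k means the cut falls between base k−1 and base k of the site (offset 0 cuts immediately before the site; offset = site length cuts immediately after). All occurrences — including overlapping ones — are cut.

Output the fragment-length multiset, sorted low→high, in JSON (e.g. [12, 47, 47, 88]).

Per-enzyme occurrences:
  JekVI (GTCGGT, off=3): starts [114, 148, 184, 200, 207] → cuts [117, 151, 187, 203, 210]
  ZebX (TACATAA, off=5): starts [11, 20, 44, 53, 62, 261, 268, 289] → cuts [16, 25, 49, 58, 67, 266, 273, 294]
  FykIII (TGCCAAC, off=6): starts [32, 89, 124, 135, 166, 190, 243] → cuts [38, 95, 130, 141, 172, 196, 249]
  BxoX (TAGG, off=2): starts [39, 70, 224] → cuts [41, 72, 226]
  MvoVI (CTAGTAAC, off=7): starts [155, 279] → cuts [162, 286]

All cut coordinates (distinct, sorted): [16, 25, 38, 41, 49, 58, 67, 72, 95, 117, 130, 141, 151, 162, 172, 187, 196, 203, 210, 226, 249, 266, 273, 286, 294]

Fragment lengths:
  16→25: 9 bp
  25→38: 13 bp
  38→41: 3 bp
  41→49: 8 bp
  49→58: 9 bp
  58→67: 9 bp
  67→72: 5 bp
  72→95: 23 bp
  95→117: 22 bp
  117→130: 13 bp
  130→141: 11 bp
  141→151: 10 bp
  151→162: 11 bp
  162→172: 10 bp
  172→187: 15 bp
  187→196: 9 bp
  196→203: 7 bp
  203→210: 7 bp
  210→226: 16 bp
  226→249: 23 bp
  249→266: 17 bp
  266→273: 7 bp
  273→286: 13 bp
  286→294: 8 bp
  294→16 (wrap): 295-294+16 = 17 bp

[3,5,7,7,7,8,8,9,9,9,9,10,10,11,11,13,13,13,15,16,17,17,22,23,23]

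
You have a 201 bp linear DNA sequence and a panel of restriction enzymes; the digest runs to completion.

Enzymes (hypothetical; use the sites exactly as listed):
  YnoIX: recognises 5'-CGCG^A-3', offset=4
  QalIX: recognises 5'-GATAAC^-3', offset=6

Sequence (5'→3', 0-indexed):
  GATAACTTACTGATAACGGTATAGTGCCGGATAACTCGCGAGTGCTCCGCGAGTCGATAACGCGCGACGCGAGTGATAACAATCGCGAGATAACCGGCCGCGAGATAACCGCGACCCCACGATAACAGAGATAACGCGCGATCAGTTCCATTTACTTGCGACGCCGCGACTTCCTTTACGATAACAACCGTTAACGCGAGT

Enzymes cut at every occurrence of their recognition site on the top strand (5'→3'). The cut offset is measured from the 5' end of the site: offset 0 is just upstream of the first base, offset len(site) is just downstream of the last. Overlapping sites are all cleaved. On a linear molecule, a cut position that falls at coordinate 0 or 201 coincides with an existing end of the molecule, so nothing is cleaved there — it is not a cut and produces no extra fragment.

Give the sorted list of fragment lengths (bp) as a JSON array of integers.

Per-enzyme occurrences:
  YnoIX CGCGA/4: at [36, 47, 62, 67, 83, 98, 109, 136, 164, 194] ⇒ [40, 51, 66, 71, 87, 102, 113, 140, 168, 198]
  QalIX GATAAC/6: at [0, 11, 29, 55, 74, 88, 103, 120, 129, 179] ⇒ [6, 17, 35, 61, 80, 94, 109, 126, 135, 185]

All cut coordinates (distinct, sorted): [6, 17, 35, 40, 51, 61, 66, 71, 80, 87, 94, 102, 109, 113, 126, 135, 140, 168, 185, 198]

Fragment lengths:
  [0,6): 6 bp
  [6,17): 11 bp
  [17,35): 18 bp
  [35,40): 5 bp
  [40,51): 11 bp
  [51,61): 10 bp
  [61,66): 5 bp
  [66,71): 5 bp
  [71,80): 9 bp
  [80,87): 7 bp
  [87,94): 7 bp
  [94,102): 8 bp
  [102,109): 7 bp
  [109,113): 4 bp
  [113,126): 13 bp
  [126,135): 9 bp
  [135,140): 5 bp
  [140,168): 28 bp
  [168,185): 17 bp
  [185,198): 13 bp
  [198,201): 3 bp

[3,4,5,5,5,5,6,7,7,7,8,9,9,10,11,11,13,13,17,18,28]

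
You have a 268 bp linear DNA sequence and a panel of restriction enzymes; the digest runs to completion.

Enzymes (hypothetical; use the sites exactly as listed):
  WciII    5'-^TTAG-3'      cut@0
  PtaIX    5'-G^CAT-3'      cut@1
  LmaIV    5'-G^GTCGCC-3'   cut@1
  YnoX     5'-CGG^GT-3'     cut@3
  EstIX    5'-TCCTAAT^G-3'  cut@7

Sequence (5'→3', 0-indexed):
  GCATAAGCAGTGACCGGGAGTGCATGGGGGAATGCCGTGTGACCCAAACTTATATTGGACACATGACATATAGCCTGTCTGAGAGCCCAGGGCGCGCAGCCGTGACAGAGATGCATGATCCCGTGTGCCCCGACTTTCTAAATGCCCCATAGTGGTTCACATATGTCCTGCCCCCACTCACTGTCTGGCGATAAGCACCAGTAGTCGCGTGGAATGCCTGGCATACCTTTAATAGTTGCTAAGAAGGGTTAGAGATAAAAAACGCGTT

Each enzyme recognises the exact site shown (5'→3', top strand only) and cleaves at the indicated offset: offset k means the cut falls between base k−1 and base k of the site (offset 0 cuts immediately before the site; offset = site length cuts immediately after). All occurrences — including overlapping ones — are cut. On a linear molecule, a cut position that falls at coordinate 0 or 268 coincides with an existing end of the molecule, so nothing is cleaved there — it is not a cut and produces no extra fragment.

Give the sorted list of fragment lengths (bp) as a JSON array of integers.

[1,20,21,27,91,108]

Scan for sites:
  WciII (TTAG, off=0): starts [248] → cuts [248]
  PtaIX (GCAT, off=1): starts [0, 21, 112, 220] → cuts [1, 22, 113, 221]
  LmaIV (GGTCGCC, off=1): no sites
  YnoX (CGGGT, off=3): no sites
  EstIX (TCCTAATG, off=7): no sites

All cut coordinates (distinct, sorted): [1, 22, 113, 221, 248]

Fragment lengths:
  [0,1): 1 bp
  [1,22): 21 bp
  [22,113): 91 bp
  [113,221): 108 bp
  [221,248): 27 bp
  [248,268): 20 bp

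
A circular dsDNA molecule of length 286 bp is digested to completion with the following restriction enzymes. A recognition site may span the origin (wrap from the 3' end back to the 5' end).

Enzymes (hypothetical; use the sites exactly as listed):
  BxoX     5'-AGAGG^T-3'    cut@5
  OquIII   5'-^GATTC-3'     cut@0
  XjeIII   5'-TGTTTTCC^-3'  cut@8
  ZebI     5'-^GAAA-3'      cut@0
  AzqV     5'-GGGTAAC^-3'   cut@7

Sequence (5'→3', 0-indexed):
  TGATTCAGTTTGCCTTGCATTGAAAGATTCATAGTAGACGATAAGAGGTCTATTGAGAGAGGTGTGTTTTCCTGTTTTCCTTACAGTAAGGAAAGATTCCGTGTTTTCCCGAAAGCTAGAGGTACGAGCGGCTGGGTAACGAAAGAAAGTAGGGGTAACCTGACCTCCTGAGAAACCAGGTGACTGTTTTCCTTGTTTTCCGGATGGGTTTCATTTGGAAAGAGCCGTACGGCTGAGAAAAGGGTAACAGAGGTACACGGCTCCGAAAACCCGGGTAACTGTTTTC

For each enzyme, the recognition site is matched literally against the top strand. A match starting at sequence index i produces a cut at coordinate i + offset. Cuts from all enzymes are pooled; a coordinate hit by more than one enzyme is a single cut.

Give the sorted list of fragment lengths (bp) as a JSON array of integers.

Scan for sites:
  BxoX AGAGGT/5: at [43, 57, 117, 248] ⇒ [48, 62, 122, 253]
  OquIII GATTC/0: at [1, 25, 94] ⇒ [1, 25, 94]
  XjeIII TGTTTTCC/8: at [64, 72, 101, 184, 193] ⇒ [72, 80, 109, 192, 201]
  ZebI GAAA/0: at [21, 90, 110, 140, 144, 171, 217, 236, 264] ⇒ [21, 90, 110, 140, 144, 171, 217, 236, 264]
  AzqV GGGTAAC/7: at [133, 152, 241, 272] ⇒ [140, 159, 248, 279]

All cut coordinates (distinct, sorted): [1, 21, 25, 48, 62, 72, 80, 90, 94, 109, 110, 122, 140, 144, 159, 171, 192, 201, 217, 236, 248, 253, 264, 279]

Fragment lengths:
  1→21: 20 bp
  21→25: 4 bp
  25→48: 23 bp
  48→62: 14 bp
  62→72: 10 bp
  72→80: 8 bp
  80→90: 10 bp
  90→94: 4 bp
  94→109: 15 bp
  109→110: 1 bp
  110→122: 12 bp
  122→140: 18 bp
  140→144: 4 bp
  144→159: 15 bp
  159→171: 12 bp
  171→192: 21 bp
  192→201: 9 bp
  201→217: 16 bp
  217→236: 19 bp
  236→248: 12 bp
  248→253: 5 bp
  253→264: 11 bp
  264→279: 15 bp
  279→1 (wrap): 286-279+1 = 8 bp

[1,4,4,4,5,8,8,9,10,10,11,12,12,12,14,15,15,15,16,18,19,20,21,23]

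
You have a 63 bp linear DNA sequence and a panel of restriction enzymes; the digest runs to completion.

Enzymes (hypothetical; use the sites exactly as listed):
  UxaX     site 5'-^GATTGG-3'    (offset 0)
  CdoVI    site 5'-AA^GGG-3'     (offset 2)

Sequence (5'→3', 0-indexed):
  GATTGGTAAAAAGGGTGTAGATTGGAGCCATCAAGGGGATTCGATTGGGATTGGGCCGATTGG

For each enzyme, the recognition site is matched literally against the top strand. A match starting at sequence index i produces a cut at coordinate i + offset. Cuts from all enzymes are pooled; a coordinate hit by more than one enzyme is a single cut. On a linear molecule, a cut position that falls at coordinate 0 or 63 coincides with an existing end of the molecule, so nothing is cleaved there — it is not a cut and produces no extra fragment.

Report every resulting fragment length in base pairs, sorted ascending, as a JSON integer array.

[6,6,7,8,9,12,15]

Site scan:
  UxaX GATTGG/0: at [0, 19, 42, 48, 57] ⇒ [19, 42, 48, 57] (position 0 is a terminus of the linear molecule — no cut)
  CdoVI AAGGG/2: at [10, 32] ⇒ [12, 34]

All cut coordinates (distinct, sorted): [12, 19, 34, 42, 48, 57]

Fragments:
  [0,12): 12 bp
  [12,19): 7 bp
  [19,34): 15 bp
  [34,42): 8 bp
  [42,48): 6 bp
  [48,57): 9 bp
  [57,63): 6 bp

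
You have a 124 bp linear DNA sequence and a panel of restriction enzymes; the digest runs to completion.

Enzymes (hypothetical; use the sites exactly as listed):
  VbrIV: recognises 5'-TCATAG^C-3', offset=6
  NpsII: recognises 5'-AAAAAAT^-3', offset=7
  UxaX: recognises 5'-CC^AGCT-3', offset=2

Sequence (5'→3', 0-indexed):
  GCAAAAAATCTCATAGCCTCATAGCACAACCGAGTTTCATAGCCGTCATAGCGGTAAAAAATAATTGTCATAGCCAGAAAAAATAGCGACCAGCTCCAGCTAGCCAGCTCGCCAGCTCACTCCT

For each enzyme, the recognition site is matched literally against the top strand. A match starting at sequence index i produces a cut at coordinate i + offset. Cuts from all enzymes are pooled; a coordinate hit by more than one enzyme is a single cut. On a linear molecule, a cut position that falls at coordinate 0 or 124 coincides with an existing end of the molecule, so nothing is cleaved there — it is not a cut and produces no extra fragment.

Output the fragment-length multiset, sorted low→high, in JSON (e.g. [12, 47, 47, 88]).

Per-enzyme occurrences:
  VbrIV TCATAGC/6: at [10, 18, 36, 45, 67] ⇒ [16, 24, 42, 51, 73]
  NpsII AAAAAAT/7: at [2, 55, 77] ⇒ [9, 62, 84]
  UxaX CCAGCT/2: at [89, 95, 103, 111] ⇒ [91, 97, 105, 113]

Pooled cuts: [9, 16, 24, 42, 51, 62, 73, 84, 91, 97, 105, 113]

Fragment lengths:
  [0,9): 9 bp
  [9,16): 7 bp
  [16,24): 8 bp
  [24,42): 18 bp
  [42,51): 9 bp
  [51,62): 11 bp
  [62,73): 11 bp
  [73,84): 11 bp
  [84,91): 7 bp
  [91,97): 6 bp
  [97,105): 8 bp
  [105,113): 8 bp
  [113,124): 11 bp

[6,7,7,8,8,8,9,9,11,11,11,11,18]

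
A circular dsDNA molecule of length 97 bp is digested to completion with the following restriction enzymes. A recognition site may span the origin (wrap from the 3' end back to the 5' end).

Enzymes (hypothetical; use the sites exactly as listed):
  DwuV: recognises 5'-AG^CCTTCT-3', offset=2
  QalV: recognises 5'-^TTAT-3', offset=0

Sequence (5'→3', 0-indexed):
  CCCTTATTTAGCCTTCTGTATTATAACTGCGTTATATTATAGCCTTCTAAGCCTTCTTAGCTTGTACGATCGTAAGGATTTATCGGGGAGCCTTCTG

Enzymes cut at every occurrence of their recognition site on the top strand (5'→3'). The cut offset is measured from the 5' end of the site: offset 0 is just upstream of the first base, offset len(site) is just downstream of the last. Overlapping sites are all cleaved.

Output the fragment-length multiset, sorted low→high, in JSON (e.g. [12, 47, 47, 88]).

[5,6,8,9,9,10,11,11,28]

Scan for sites:
  DwuV AGCCTTCT/2: at [9, 40, 49, 88] ⇒ [11, 42, 51, 90]
  QalV TTAT/0: at [3, 20, 31, 36, 79] ⇒ [3, 20, 31, 36, 79]

All cut coordinates (distinct, sorted): [3, 11, 20, 31, 36, 42, 51, 79, 90]

Fragments:
  3→11: 8 bp
  11→20: 9 bp
  20→31: 11 bp
  31→36: 5 bp
  36→42: 6 bp
  42→51: 9 bp
  51→79: 28 bp
  79→90: 11 bp
  90→3 (wrap): 97-90+3 = 10 bp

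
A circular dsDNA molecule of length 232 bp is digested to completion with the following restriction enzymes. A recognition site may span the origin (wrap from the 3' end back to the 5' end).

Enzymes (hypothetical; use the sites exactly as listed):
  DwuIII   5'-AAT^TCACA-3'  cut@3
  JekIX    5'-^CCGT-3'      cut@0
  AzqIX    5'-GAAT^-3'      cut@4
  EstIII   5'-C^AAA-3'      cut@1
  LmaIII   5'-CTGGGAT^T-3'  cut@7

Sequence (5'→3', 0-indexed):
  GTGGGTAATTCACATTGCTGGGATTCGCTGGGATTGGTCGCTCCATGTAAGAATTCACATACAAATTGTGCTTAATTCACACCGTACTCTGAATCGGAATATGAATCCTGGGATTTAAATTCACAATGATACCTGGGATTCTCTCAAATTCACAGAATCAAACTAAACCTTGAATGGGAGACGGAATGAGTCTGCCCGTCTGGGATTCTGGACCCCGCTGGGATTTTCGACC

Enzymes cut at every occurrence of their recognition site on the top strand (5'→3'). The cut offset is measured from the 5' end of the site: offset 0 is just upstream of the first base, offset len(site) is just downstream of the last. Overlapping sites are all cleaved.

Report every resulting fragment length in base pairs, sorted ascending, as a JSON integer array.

[1,4,5,6,6,6,6,6,8,8,8,9,10,11,11,12,13,14,15,16,18,19,20]

Scan for sites:
  DwuIII AATTCACA/3: at [6, 51, 73, 117, 146] ⇒ [9, 54, 76, 120, 149]
  JekIX CCGT/0: at [81, 195, 230] ⇒ [81, 195, 230]
  AzqIX GAAT/4: at [50, 90, 96, 102, 154, 171, 183] ⇒ [54, 94, 100, 106, 158, 175, 187]
  EstIII CAAA/1: at [61, 144, 158] ⇒ [62, 145, 159]
  LmaIII CTGGGATT/7: at [17, 27, 107, 132, 199, 217] ⇒ [24, 34, 114, 139, 206, 224]

Pooled cuts: [9, 24, 34, 54, 62, 76, 81, 94, 100, 106, 114, 120, 139, 145, 149, 158, 159, 175, 187, 195, 206, 224, 230]

Fragment lengths:
  9→24: 15 bp
  24→34: 10 bp
  34→54: 20 bp
  54→62: 8 bp
  62→76: 14 bp
  76→81: 5 bp
  81→94: 13 bp
  94→100: 6 bp
  100→106: 6 bp
  106→114: 8 bp
  114→120: 6 bp
  120→139: 19 bp
  139→145: 6 bp
  145→149: 4 bp
  149→158: 9 bp
  158→159: 1 bp
  159→175: 16 bp
  175→187: 12 bp
  187→195: 8 bp
  195→206: 11 bp
  206→224: 18 bp
  224→230: 6 bp
  230→9 (wrap): 232-230+9 = 11 bp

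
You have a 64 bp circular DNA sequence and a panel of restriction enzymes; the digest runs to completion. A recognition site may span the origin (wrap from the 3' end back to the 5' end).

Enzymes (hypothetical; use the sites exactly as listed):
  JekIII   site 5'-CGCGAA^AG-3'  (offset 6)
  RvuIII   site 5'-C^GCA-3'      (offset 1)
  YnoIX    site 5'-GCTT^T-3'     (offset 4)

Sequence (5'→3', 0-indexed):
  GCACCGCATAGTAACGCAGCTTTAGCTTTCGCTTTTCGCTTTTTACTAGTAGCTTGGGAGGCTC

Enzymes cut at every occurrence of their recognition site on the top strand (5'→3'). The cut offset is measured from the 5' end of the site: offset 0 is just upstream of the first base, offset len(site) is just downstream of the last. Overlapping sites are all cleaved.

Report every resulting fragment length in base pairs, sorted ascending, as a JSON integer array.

[5,6,6,7,7,10,23]

Per-enzyme occurrences:
  JekIII (CGCGAAAG, off=6): no sites
  RvuIII CGCA/1: at [4, 14, 63] ⇒ [0, 5, 15]
  YnoIX GCTTT/4: at [18, 24, 30, 37] ⇒ [22, 28, 34, 41]

All cut coordinates (distinct, sorted): [0, 5, 15, 22, 28, 34, 41]

Fragments:
  0→5: 5 bp
  5→15: 10 bp
  15→22: 7 bp
  22→28: 6 bp
  28→34: 6 bp
  34→41: 7 bp
  41→0 (wrap): 64-41+0 = 23 bp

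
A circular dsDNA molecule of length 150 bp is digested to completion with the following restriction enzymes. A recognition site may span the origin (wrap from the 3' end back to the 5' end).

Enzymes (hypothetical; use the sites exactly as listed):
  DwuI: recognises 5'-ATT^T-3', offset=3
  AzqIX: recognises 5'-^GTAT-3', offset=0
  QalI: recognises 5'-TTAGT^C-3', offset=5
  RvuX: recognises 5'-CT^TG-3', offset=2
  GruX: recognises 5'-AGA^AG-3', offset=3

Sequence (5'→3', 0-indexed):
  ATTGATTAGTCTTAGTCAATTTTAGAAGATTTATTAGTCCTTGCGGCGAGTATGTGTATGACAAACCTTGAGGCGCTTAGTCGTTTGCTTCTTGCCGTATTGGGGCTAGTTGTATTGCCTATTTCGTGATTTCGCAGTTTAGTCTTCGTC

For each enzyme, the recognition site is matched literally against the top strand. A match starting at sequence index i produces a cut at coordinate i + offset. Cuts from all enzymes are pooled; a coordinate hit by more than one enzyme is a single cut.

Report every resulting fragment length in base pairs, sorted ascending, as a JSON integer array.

Scan for sites:
  DwuI (ATTT, off=3): starts [18, 28, 120, 128] → cuts [21, 31, 123, 131]
  AzqIX (GTAT, off=0): starts [49, 55, 96, 111] → cuts [49, 55, 96, 111]
  QalI (TTAGTC, off=5): starts [5, 11, 33, 76, 138] → cuts [10, 16, 38, 81, 143]
  RvuX (CTTG, off=2): starts [39, 66, 90] → cuts [41, 68, 92]
  GruX (AGAAG, off=3): starts [23] → cuts [26]

All cut coordinates (distinct, sorted): [10, 16, 21, 26, 31, 38, 41, 49, 55, 68, 81, 92, 96, 111, 123, 131, 143]

Fragment lengths:
  10→16: 6 bp
  16→21: 5 bp
  21→26: 5 bp
  26→31: 5 bp
  31→38: 7 bp
  38→41: 3 bp
  41→49: 8 bp
  49→55: 6 bp
  55→68: 13 bp
  68→81: 13 bp
  81→92: 11 bp
  92→96: 4 bp
  96→111: 15 bp
  111→123: 12 bp
  123→131: 8 bp
  131→143: 12 bp
  143→10 (wrap): 150-143+10 = 17 bp

[3,4,5,5,5,6,6,7,8,8,11,12,12,13,13,15,17]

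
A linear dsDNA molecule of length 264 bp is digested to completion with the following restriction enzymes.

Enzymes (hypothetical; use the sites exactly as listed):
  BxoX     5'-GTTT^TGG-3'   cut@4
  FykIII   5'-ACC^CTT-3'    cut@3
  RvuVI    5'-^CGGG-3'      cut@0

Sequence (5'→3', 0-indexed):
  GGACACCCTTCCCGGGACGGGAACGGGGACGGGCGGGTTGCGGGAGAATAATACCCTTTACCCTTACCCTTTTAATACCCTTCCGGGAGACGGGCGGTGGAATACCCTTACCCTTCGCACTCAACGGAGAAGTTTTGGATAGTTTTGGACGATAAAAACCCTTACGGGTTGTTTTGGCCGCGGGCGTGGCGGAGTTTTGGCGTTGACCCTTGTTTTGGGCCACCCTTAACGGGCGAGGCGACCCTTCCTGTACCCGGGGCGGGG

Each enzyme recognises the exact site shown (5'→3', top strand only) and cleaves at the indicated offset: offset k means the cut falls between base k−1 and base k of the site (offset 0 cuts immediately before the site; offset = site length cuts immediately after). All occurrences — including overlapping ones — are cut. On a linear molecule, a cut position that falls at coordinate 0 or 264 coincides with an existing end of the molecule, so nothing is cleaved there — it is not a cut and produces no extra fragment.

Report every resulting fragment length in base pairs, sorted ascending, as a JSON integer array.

[4,4,4,5,5,5,5,5,6,6,6,6,6,7,7,7,7,7,9,10,10,11,11,11,14,15,15,16,17,23]

Scan for sites:
  BxoX GTTTTGG/4: at [131, 141, 170, 193, 211] ⇒ [135, 145, 174, 197, 215]
  FykIII ACCCTT/3: at [4, 52, 59, 65, 76, 103, 109, 157, 205, 221, 240] ⇒ [7, 55, 62, 68, 79, 106, 112, 160, 208, 224, 243]
  RvuVI CGGG/0: at [12, 17, 23, 29, 33, 40, 83, 90, 164, 180, 229, 254, 259] ⇒ [12, 17, 23, 29, 33, 40, 83, 90, 164, 180, 229, 254, 259]

Pooled cuts: [7, 12, 17, 23, 29, 33, 40, 55, 62, 68, 79, 83, 90, 106, 112, 135, 145, 160, 164, 174, 180, 197, 208, 215, 224, 229, 243, 254, 259]

Fragment lengths:
  [0,7): 7 bp
  [7,12): 5 bp
  [12,17): 5 bp
  [17,23): 6 bp
  [23,29): 6 bp
  [29,33): 4 bp
  [33,40): 7 bp
  [40,55): 15 bp
  [55,62): 7 bp
  [62,68): 6 bp
  [68,79): 11 bp
  [79,83): 4 bp
  [83,90): 7 bp
  [90,106): 16 bp
  [106,112): 6 bp
  [112,135): 23 bp
  [135,145): 10 bp
  [145,160): 15 bp
  [160,164): 4 bp
  [164,174): 10 bp
  [174,180): 6 bp
  [180,197): 17 bp
  [197,208): 11 bp
  [208,215): 7 bp
  [215,224): 9 bp
  [224,229): 5 bp
  [229,243): 14 bp
  [243,254): 11 bp
  [254,259): 5 bp
  [259,264): 5 bp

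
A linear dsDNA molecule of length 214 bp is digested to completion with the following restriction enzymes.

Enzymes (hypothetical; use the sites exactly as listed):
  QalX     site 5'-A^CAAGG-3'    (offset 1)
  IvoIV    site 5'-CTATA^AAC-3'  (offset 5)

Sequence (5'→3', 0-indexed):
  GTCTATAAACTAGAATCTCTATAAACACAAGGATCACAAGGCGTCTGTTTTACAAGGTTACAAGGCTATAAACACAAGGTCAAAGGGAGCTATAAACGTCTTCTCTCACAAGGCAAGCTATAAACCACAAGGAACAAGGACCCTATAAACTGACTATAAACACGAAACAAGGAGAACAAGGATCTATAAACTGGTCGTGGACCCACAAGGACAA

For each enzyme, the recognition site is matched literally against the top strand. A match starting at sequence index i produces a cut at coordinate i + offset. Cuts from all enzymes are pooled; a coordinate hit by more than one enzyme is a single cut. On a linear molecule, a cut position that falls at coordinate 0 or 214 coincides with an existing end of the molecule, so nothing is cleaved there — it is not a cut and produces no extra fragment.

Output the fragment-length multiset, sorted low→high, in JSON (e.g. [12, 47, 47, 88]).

[4,4,5,7,7,8,9,9,9,9,10,11,12,13,14,14,16,16,17,20]

Site scan:
  QalX (ACAAGG, off=1): starts [26, 35, 51, 59, 73, 107, 126, 133, 166, 175, 204] → cuts [27, 36, 52, 60, 74, 108, 127, 134, 167, 176, 205]
  IvoIV (CTATAAAC, off=5): starts [2, 18, 65, 89, 117, 142, 153, 183] → cuts [7, 23, 70, 94, 122, 147, 158, 188]

Pooled cuts: [7, 23, 27, 36, 52, 60, 70, 74, 94, 108, 122, 127, 134, 147, 158, 167, 176, 188, 205]

Fragments:
  [0,7): 7 bp
  [7,23): 16 bp
  [23,27): 4 bp
  [27,36): 9 bp
  [36,52): 16 bp
  [52,60): 8 bp
  [60,70): 10 bp
  [70,74): 4 bp
  [74,94): 20 bp
  [94,108): 14 bp
  [108,122): 14 bp
  [122,127): 5 bp
  [127,134): 7 bp
  [134,147): 13 bp
  [147,158): 11 bp
  [158,167): 9 bp
  [167,176): 9 bp
  [176,188): 12 bp
  [188,205): 17 bp
  [205,214): 9 bp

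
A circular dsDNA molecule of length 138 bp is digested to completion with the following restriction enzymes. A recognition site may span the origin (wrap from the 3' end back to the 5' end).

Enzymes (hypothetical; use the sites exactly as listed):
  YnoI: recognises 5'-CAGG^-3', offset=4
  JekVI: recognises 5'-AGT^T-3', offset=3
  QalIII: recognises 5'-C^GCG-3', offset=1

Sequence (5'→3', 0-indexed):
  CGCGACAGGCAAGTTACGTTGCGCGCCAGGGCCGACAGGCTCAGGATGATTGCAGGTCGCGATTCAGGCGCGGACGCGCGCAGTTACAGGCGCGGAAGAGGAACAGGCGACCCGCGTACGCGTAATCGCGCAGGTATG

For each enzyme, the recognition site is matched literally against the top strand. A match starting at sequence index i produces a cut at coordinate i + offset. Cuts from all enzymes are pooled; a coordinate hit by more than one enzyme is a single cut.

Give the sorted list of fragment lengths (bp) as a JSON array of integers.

Scan for sites:
  YnoI CAGG/4: at [5, 26, 35, 41, 52, 64, 86, 103, 130] ⇒ [9, 30, 39, 45, 56, 68, 90, 107, 134]
  JekVI AGTT/3: at [11, 81] ⇒ [14, 84]
  QalIII CGCG/1: at [0, 21, 57, 68, 74, 76, 90, 112, 118, 126] ⇒ [1, 22, 58, 69, 75, 77, 91, 113, 119, 127]

All cut coordinates (distinct, sorted): [1, 9, 14, 22, 30, 39, 45, 56, 58, 68, 69, 75, 77, 84, 90, 91, 107, 113, 119, 127, 134]

Fragment lengths:
  1→9: 8 bp
  9→14: 5 bp
  14→22: 8 bp
  22→30: 8 bp
  30→39: 9 bp
  39→45: 6 bp
  45→56: 11 bp
  56→58: 2 bp
  58→68: 10 bp
  68→69: 1 bp
  69→75: 6 bp
  75→77: 2 bp
  77→84: 7 bp
  84→90: 6 bp
  90→91: 1 bp
  91→107: 16 bp
  107→113: 6 bp
  113→119: 6 bp
  119→127: 8 bp
  127→134: 7 bp
  134→1 (wrap): 138-134+1 = 5 bp

[1,1,2,2,5,5,6,6,6,6,6,7,7,8,8,8,8,9,10,11,16]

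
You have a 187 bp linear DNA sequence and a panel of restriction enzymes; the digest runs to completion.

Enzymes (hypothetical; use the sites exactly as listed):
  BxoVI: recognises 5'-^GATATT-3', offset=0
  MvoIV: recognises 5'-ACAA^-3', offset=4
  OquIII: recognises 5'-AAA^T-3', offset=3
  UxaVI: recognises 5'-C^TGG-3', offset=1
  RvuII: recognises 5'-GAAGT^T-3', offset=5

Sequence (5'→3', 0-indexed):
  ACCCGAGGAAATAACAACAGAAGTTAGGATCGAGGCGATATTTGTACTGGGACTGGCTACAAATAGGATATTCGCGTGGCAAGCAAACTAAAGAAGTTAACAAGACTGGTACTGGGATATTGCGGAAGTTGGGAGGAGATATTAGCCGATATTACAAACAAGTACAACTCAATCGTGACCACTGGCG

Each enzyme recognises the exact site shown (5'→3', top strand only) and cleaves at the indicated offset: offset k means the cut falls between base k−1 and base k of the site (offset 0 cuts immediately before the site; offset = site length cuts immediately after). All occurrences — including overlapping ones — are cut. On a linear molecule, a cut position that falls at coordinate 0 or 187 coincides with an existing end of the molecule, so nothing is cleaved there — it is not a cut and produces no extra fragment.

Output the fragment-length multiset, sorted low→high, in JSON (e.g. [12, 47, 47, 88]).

Per-enzyme occurrences:
  BxoVI GATATT/0: at [36, 66, 115, 137, 147] ⇒ [36, 66, 115, 137, 147]
  MvoIV ACAA/4: at [13, 58, 99, 153, 157, 163] ⇒ [17, 62, 103, 157, 161, 167]
  OquIII AAAT/3: at [8, 60] ⇒ [11, 63]
  UxaVI CTGG/1: at [46, 52, 105, 111, 181] ⇒ [47, 53, 106, 112, 182]
  RvuII GAAGTT/5: at [19, 92, 124] ⇒ [24, 97, 129]

Pooled cuts: [11, 17, 24, 36, 47, 53, 62, 63, 66, 97, 103, 106, 112, 115, 129, 137, 147, 157, 161, 167, 182]

Fragments:
  [0,11): 11 bp
  [11,17): 6 bp
  [17,24): 7 bp
  [24,36): 12 bp
  [36,47): 11 bp
  [47,53): 6 bp
  [53,62): 9 bp
  [62,63): 1 bp
  [63,66): 3 bp
  [66,97): 31 bp
  [97,103): 6 bp
  [103,106): 3 bp
  [106,112): 6 bp
  [112,115): 3 bp
  [115,129): 14 bp
  [129,137): 8 bp
  [137,147): 10 bp
  [147,157): 10 bp
  [157,161): 4 bp
  [161,167): 6 bp
  [167,182): 15 bp
  [182,187): 5 bp

[1,3,3,3,4,5,6,6,6,6,6,7,8,9,10,10,11,11,12,14,15,31]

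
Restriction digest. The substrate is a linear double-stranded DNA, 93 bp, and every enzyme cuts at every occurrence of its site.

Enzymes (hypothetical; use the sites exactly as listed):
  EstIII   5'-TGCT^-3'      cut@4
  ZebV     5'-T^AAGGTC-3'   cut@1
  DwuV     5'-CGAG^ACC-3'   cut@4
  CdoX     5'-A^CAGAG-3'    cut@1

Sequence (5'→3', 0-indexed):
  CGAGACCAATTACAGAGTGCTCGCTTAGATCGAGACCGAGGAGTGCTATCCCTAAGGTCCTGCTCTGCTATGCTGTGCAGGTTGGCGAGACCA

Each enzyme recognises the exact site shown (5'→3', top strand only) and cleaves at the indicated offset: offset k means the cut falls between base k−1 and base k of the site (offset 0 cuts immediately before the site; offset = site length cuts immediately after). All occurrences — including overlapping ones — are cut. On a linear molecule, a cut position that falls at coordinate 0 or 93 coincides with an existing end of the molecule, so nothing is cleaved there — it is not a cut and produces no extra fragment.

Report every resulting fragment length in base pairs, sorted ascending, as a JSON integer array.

[4,4,5,5,6,8,9,11,13,13,15]

Per-enzyme occurrences:
  EstIII TGCT/4: at [17, 43, 60, 65, 70] ⇒ [21, 47, 64, 69, 74]
  ZebV TAAGGTC/1: at [52] ⇒ [53]
  DwuV CGAGACC/4: at [0, 30, 85] ⇒ [4, 34, 89]
  CdoX ACAGAG/1: at [11] ⇒ [12]

All cut coordinates (distinct, sorted): [4, 12, 21, 34, 47, 53, 64, 69, 74, 89]

Fragment lengths:
  [0,4): 4 bp
  [4,12): 8 bp
  [12,21): 9 bp
  [21,34): 13 bp
  [34,47): 13 bp
  [47,53): 6 bp
  [53,64): 11 bp
  [64,69): 5 bp
  [69,74): 5 bp
  [74,89): 15 bp
  [89,93): 4 bp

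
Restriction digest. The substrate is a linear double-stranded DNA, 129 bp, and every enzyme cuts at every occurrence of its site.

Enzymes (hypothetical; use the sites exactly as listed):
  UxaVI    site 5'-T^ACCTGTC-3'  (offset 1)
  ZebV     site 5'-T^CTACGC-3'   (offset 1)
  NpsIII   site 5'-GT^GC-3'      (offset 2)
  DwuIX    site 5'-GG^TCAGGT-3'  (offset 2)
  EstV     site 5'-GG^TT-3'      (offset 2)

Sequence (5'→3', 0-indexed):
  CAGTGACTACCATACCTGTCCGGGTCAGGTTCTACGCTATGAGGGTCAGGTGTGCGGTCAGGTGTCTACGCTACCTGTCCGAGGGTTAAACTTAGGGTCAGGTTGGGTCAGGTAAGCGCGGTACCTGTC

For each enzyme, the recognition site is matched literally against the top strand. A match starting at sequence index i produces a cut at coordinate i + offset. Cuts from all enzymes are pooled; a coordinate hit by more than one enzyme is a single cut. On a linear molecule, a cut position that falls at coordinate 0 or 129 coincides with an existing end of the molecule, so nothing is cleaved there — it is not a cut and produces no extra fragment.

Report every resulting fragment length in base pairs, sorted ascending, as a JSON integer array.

Scan for sites:
  UxaVI (TACCTGTC, off=1): starts [12, 71, 121] → cuts [13, 72, 122]
  ZebV (TCTACGC, off=1): starts [30, 64] → cuts [31, 65]
  NpsIII (GTGC, off=2): starts [51] → cuts [53]
  DwuIX (GGTCAGGT, off=2): starts [22, 43, 55, 95, 105] → cuts [24, 45, 57, 97, 107]
  EstV (GGTT, off=2): starts [27, 83, 100] → cuts [29, 85, 102]

All cut coordinates (distinct, sorted): [13, 24, 29, 31, 45, 53, 57, 65, 72, 85, 97, 102, 107, 122]

Fragment lengths:
  [0,13): 13 bp
  [13,24): 11 bp
  [24,29): 5 bp
  [29,31): 2 bp
  [31,45): 14 bp
  [45,53): 8 bp
  [53,57): 4 bp
  [57,65): 8 bp
  [65,72): 7 bp
  [72,85): 13 bp
  [85,97): 12 bp
  [97,102): 5 bp
  [102,107): 5 bp
  [107,122): 15 bp
  [122,129): 7 bp

[2,4,5,5,5,7,7,8,8,11,12,13,13,14,15]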